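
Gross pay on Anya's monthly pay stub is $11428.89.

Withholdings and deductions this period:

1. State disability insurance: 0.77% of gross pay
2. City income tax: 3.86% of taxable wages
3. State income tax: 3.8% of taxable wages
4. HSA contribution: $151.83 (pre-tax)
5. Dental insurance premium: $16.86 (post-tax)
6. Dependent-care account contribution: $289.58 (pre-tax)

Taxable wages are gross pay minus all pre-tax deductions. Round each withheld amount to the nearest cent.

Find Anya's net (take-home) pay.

HSA contribution: $151.83
Dependent-care account contribution: $289.58
Pre-tax total = $151.83 + $289.58 = $441.41
Taxable wages = $11428.89 − $441.41 = $10987.48
State income tax: $10987.48 × 0.038 = $417.52
City income tax: $10987.48 × 0.0386 = $424.12
State disability insurance: $11428.89 × 0.0077 = $88.00
Dental insurance premium: $16.86
Total deductions = $151.83 + $289.58 + $417.52 + $424.12 + $88.00 + $16.86 = $1387.91
Net pay = $11428.89 − $1387.91 = $10040.98

$10040.98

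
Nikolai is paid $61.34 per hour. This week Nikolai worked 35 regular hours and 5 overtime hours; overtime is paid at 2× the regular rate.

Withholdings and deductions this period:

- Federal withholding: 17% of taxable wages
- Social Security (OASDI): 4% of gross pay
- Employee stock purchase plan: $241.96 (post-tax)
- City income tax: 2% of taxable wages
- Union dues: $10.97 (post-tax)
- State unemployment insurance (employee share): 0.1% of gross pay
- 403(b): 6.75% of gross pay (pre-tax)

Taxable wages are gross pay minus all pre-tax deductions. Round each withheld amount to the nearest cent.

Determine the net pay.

$1718.82

Regular pay: 35 × $61.34 = $2146.90
Overtime pay: 5 × $61.34 × 2 = $613.40
Gross pay = $2146.90 + $613.40 = $2760.30
403(b): $2760.30 × 0.0675 = $186.32
Taxable wages = $2760.30 − $186.32 = $2573.98
Federal withholding: $2573.98 × 0.17 = $437.58
City income tax: $2573.98 × 0.02 = $51.48
Social Security (OASDI): $2760.30 × 0.04 = $110.41
State unemployment insurance (employee share): $2760.30 × 0.001 = $2.76
Employee stock purchase plan: $241.96
Union dues: $10.97
Total deductions = $186.32 + $437.58 + $51.48 + $110.41 + $2.76 + $241.96 + $10.97 = $1041.48
Net pay = $2760.30 − $1041.48 = $1718.82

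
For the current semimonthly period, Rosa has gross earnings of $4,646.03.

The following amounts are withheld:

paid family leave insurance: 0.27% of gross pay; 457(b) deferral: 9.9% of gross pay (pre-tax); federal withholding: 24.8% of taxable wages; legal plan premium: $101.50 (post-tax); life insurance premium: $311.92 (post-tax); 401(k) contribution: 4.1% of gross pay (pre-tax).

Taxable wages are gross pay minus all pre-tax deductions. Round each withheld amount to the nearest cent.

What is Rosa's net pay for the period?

$2,578.72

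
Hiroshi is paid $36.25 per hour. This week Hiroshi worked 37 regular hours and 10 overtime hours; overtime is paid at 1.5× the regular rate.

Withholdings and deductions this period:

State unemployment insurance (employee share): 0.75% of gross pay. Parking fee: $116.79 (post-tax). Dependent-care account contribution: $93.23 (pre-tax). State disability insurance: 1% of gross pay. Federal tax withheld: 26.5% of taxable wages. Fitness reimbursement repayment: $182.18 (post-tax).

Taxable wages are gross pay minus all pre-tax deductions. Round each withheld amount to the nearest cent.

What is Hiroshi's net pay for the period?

$984.99

Regular pay: 37 × $36.25 = $1,341.25
Overtime pay: 10 × $36.25 × 1.5 = $543.75
Gross pay = $1,341.25 + $543.75 = $1,885.00
Dependent-care account contribution: $93.23
Taxable wages = $1,885.00 − $93.23 = $1,791.77
Federal tax withheld: $1,791.77 × 0.265 = $474.82
State unemployment insurance (employee share): $1,885.00 × 0.0075 = $14.14
State disability insurance: $1,885.00 × 0.01 = $18.85
Parking fee: $116.79
Fitness reimbursement repayment: $182.18
Total deductions = $93.23 + $474.82 + $14.14 + $18.85 + $116.79 + $182.18 = $900.01
Net pay = $1,885.00 − $900.01 = $984.99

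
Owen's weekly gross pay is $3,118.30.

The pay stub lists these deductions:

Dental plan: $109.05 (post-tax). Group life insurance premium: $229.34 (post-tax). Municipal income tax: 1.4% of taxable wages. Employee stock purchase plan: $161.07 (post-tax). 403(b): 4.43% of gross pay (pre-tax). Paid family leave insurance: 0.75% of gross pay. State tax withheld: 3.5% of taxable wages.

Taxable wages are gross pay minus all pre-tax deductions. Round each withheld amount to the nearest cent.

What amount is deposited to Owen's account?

403(b): $3,118.30 × 0.0443 = $138.14
Taxable wages = $3,118.30 − $138.14 = $2,980.16
Municipal income tax: $2,980.16 × 0.014 = $41.72
State tax withheld: $2,980.16 × 0.035 = $104.31
Paid family leave insurance: $3,118.30 × 0.0075 = $23.39
Group life insurance premium: $229.34
Employee stock purchase plan: $161.07
Dental plan: $109.05
Total deductions = $138.14 + $41.72 + $104.31 + $23.39 + $229.34 + $161.07 + $109.05 = $807.02
Net pay = $3,118.30 − $807.02 = $2,311.28

$2,311.28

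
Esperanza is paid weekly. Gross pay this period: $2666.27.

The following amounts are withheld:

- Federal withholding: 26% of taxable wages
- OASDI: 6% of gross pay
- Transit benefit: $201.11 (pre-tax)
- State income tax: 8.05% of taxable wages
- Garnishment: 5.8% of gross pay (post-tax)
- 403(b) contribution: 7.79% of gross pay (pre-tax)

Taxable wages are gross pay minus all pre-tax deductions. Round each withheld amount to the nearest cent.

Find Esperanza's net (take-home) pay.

$1174.17

Transit benefit: $201.11
403(b) contribution: $2666.27 × 0.0779 = $207.70
Pre-tax total = $201.11 + $207.70 = $408.81
Taxable wages = $2666.27 − $408.81 = $2257.46
State income tax: $2257.46 × 0.0805 = $181.73
Federal withholding: $2257.46 × 0.26 = $586.94
OASDI: $2666.27 × 0.06 = $159.98
Garnishment: $2666.27 × 0.058 = $154.64
Total deductions = $201.11 + $207.70 + $181.73 + $586.94 + $159.98 + $154.64 = $1492.10
Net pay = $2666.27 − $1492.10 = $1174.17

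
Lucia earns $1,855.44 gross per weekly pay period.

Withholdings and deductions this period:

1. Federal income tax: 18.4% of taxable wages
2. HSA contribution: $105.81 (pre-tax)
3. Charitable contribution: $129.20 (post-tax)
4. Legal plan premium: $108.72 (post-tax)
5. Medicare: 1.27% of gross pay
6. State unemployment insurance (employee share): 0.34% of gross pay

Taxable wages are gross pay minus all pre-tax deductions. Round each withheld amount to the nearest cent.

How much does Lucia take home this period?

$1,159.91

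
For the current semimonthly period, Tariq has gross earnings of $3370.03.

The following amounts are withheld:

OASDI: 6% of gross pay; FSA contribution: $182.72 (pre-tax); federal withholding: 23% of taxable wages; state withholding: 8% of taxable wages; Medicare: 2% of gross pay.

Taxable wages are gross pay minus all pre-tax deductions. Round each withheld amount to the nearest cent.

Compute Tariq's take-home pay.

FSA contribution: $182.72
Taxable wages = $3370.03 − $182.72 = $3187.31
Federal withholding: $3187.31 × 0.23 = $733.08
State withholding: $3187.31 × 0.08 = $254.98
OASDI: $3370.03 × 0.06 = $202.20
Medicare: $3370.03 × 0.02 = $67.40
Total deductions = $182.72 + $733.08 + $254.98 + $202.20 + $67.40 = $1440.38
Net pay = $3370.03 − $1440.38 = $1929.65

$1929.65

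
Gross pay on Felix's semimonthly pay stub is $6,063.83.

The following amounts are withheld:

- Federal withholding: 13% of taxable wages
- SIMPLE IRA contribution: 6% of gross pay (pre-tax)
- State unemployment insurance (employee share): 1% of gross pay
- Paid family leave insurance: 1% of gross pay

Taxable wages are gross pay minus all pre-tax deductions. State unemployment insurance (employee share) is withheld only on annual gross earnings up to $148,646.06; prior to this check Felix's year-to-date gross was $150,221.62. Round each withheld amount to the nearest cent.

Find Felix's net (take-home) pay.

$4,898.36

SIMPLE IRA contribution: $6,063.83 × 0.06 = $363.83
Taxable wages = $6,063.83 − $363.83 = $5,700.00
Federal withholding: $5,700.00 × 0.13 = $741.00
State unemployment insurance (employee share): annual cap $148,646.06 already reached (YTD $150,221.62), so $0.00
Paid family leave insurance: $6,063.83 × 0.01 = $60.64
Total deductions = $363.83 + $741.00 + $0.00 + $60.64 = $1,165.47
Net pay = $6,063.83 − $1,165.47 = $4,898.36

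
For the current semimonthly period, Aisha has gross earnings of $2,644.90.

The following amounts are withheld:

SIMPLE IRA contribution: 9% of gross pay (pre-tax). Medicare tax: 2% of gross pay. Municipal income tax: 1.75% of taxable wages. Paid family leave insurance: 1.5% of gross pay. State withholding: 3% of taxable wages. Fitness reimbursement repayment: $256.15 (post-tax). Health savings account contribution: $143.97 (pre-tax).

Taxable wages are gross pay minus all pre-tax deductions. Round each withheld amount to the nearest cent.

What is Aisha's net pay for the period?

Health savings account contribution: $143.97
SIMPLE IRA contribution: $2,644.90 × 0.09 = $238.04
Pre-tax total = $143.97 + $238.04 = $382.01
Taxable wages = $2,644.90 − $382.01 = $2,262.89
State withholding: $2,262.89 × 0.03 = $67.89
Municipal income tax: $2,262.89 × 0.0175 = $39.60
Medicare tax: $2,644.90 × 0.02 = $52.90
Paid family leave insurance: $2,644.90 × 0.015 = $39.67
Fitness reimbursement repayment: $256.15
Total deductions = $143.97 + $238.04 + $67.89 + $39.60 + $52.90 + $39.67 + $256.15 = $838.22
Net pay = $2,644.90 − $838.22 = $1,806.68

$1,806.68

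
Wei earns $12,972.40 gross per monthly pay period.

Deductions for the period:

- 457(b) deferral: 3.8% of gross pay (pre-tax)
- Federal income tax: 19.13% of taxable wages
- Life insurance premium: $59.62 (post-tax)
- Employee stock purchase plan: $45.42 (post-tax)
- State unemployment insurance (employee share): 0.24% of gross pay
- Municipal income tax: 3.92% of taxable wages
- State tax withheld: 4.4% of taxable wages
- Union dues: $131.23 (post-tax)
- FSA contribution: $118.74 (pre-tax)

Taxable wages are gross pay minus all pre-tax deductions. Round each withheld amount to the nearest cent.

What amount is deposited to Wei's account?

$8,700.30

457(b) deferral: $12,972.40 × 0.038 = $492.95
FSA contribution: $118.74
Pre-tax total = $492.95 + $118.74 = $611.69
Taxable wages = $12,972.40 − $611.69 = $12,360.71
State tax withheld: $12,360.71 × 0.044 = $543.87
Municipal income tax: $12,360.71 × 0.0392 = $484.54
Federal income tax: $12,360.71 × 0.1913 = $2,364.60
State unemployment insurance (employee share): $12,972.40 × 0.0024 = $31.13
Union dues: $131.23
Life insurance premium: $59.62
Employee stock purchase plan: $45.42
Total deductions = $492.95 + $118.74 + $543.87 + $484.54 + $2,364.60 + $31.13 + $131.23 + $59.62 + $45.42 = $4,272.10
Net pay = $12,972.40 − $4,272.10 = $8,700.30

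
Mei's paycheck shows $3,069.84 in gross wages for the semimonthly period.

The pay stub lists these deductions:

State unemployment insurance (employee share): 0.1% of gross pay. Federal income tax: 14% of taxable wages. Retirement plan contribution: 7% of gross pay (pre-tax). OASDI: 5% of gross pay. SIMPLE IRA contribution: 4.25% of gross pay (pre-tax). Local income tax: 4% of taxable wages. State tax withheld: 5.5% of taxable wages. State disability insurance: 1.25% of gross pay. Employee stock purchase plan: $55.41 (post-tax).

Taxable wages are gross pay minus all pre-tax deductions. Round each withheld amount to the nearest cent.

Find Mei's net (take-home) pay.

$1,833.88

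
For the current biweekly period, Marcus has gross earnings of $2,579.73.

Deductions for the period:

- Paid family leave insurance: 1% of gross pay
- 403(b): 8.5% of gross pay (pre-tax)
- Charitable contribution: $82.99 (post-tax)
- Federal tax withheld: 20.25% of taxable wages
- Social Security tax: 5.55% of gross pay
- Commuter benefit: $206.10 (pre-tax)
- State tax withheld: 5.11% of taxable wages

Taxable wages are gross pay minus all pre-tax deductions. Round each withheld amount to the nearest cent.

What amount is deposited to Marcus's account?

403(b): $2,579.73 × 0.085 = $219.28
Commuter benefit: $206.10
Pre-tax total = $219.28 + $206.10 = $425.38
Taxable wages = $2,579.73 − $425.38 = $2,154.35
Federal tax withheld: $2,154.35 × 0.2025 = $436.26
State tax withheld: $2,154.35 × 0.0511 = $110.09
Paid family leave insurance: $2,579.73 × 0.01 = $25.80
Social Security tax: $2,579.73 × 0.0555 = $143.18
Charitable contribution: $82.99
Total deductions = $219.28 + $206.10 + $436.26 + $110.09 + $25.80 + $143.18 + $82.99 = $1,223.70
Net pay = $2,579.73 − $1,223.70 = $1,356.03

$1,356.03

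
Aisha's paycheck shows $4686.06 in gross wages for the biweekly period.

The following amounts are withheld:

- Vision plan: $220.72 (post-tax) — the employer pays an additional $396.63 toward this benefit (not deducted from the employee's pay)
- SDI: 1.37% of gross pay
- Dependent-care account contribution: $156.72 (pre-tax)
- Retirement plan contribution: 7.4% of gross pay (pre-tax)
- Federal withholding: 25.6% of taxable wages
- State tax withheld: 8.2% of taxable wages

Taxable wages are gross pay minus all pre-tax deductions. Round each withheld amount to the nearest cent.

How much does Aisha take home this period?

$2483.94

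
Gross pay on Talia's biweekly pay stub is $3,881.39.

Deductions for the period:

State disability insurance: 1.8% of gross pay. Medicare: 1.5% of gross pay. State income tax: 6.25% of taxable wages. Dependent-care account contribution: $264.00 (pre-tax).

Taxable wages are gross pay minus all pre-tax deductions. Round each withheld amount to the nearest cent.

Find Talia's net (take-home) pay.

Dependent-care account contribution: $264.00
Taxable wages = $3,881.39 − $264.00 = $3,617.39
State income tax: $3,617.39 × 0.0625 = $226.09
Medicare: $3,881.39 × 0.015 = $58.22
State disability insurance: $3,881.39 × 0.018 = $69.87
Total deductions = $264.00 + $226.09 + $58.22 + $69.87 = $618.18
Net pay = $3,881.39 − $618.18 = $3,263.21

$3,263.21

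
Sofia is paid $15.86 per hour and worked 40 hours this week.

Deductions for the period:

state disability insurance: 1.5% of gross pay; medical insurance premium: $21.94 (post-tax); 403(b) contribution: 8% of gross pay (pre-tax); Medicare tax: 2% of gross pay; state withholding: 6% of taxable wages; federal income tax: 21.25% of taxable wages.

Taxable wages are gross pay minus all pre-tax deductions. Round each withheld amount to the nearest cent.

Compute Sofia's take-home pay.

$380.45

Gross pay: 40 × $15.86 = $634.40
403(b) contribution: $634.40 × 0.08 = $50.75
Taxable wages = $634.40 − $50.75 = $583.65
State withholding: $583.65 × 0.06 = $35.02
Federal income tax: $583.65 × 0.2125 = $124.03
Medicare tax: $634.40 × 0.02 = $12.69
State disability insurance: $634.40 × 0.015 = $9.52
Medical insurance premium: $21.94
Total deductions = $50.75 + $35.02 + $124.03 + $12.69 + $9.52 + $21.94 = $253.95
Net pay = $634.40 − $253.95 = $380.45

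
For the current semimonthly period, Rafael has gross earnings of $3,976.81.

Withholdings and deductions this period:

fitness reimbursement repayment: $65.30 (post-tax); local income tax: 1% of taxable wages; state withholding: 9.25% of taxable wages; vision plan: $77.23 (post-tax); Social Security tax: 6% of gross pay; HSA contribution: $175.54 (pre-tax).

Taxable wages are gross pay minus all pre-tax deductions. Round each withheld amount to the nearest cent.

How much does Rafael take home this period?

$3,030.50

HSA contribution: $175.54
Taxable wages = $3,976.81 − $175.54 = $3,801.27
State withholding: $3,801.27 × 0.0925 = $351.62
Local income tax: $3,801.27 × 0.01 = $38.01
Social Security tax: $3,976.81 × 0.06 = $238.61
Fitness reimbursement repayment: $65.30
Vision plan: $77.23
Total deductions = $175.54 + $351.62 + $38.01 + $238.61 + $65.30 + $77.23 = $946.31
Net pay = $3,976.81 − $946.31 = $3,030.50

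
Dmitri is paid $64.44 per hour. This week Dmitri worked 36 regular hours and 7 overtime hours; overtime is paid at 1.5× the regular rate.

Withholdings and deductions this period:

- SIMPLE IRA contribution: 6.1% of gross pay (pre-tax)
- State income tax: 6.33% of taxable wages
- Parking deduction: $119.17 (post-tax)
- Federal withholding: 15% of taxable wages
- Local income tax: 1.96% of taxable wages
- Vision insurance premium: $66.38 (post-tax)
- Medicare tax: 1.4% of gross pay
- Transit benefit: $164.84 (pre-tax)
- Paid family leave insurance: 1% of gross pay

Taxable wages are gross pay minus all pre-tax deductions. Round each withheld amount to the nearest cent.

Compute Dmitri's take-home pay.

$1774.46

Regular pay: 36 × $64.44 = $2319.84
Overtime pay: 7 × $64.44 × 1.5 = $676.62
Gross pay = $2319.84 + $676.62 = $2996.46
SIMPLE IRA contribution: $2996.46 × 0.061 = $182.78
Transit benefit: $164.84
Pre-tax total = $182.78 + $164.84 = $347.62
Taxable wages = $2996.46 − $347.62 = $2648.84
Federal withholding: $2648.84 × 0.15 = $397.33
Local income tax: $2648.84 × 0.0196 = $51.92
State income tax: $2648.84 × 0.0633 = $167.67
Paid family leave insurance: $2996.46 × 0.01 = $29.96
Medicare tax: $2996.46 × 0.014 = $41.95
Parking deduction: $119.17
Vision insurance premium: $66.38
Total deductions = $182.78 + $164.84 + $397.33 + $51.92 + $167.67 + $29.96 + $41.95 + $119.17 + $66.38 = $1222.00
Net pay = $2996.46 − $1222.00 = $1774.46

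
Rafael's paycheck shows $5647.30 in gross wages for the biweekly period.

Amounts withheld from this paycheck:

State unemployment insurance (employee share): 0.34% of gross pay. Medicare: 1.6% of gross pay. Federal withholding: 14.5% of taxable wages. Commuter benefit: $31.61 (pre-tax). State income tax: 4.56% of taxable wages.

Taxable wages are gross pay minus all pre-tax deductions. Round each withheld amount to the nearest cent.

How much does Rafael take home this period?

$4435.77

Commuter benefit: $31.61
Taxable wages = $5647.30 − $31.61 = $5615.69
Federal withholding: $5615.69 × 0.145 = $814.28
State income tax: $5615.69 × 0.0456 = $256.08
Medicare: $5647.30 × 0.016 = $90.36
State unemployment insurance (employee share): $5647.30 × 0.0034 = $19.20
Total deductions = $31.61 + $814.28 + $256.08 + $90.36 + $19.20 = $1211.53
Net pay = $5647.30 − $1211.53 = $4435.77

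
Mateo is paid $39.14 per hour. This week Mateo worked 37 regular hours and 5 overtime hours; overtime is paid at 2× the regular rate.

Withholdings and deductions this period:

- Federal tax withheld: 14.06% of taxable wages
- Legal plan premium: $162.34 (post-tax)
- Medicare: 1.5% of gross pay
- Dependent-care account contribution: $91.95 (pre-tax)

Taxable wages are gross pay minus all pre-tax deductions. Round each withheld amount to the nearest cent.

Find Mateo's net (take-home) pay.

$1,311.98

Regular pay: 37 × $39.14 = $1,448.18
Overtime pay: 5 × $39.14 × 2 = $391.40
Gross pay = $1,448.18 + $391.40 = $1,839.58
Dependent-care account contribution: $91.95
Taxable wages = $1,839.58 − $91.95 = $1,747.63
Federal tax withheld: $1,747.63 × 0.1406 = $245.72
Medicare: $1,839.58 × 0.015 = $27.59
Legal plan premium: $162.34
Total deductions = $91.95 + $245.72 + $27.59 + $162.34 = $527.60
Net pay = $1,839.58 − $527.60 = $1,311.98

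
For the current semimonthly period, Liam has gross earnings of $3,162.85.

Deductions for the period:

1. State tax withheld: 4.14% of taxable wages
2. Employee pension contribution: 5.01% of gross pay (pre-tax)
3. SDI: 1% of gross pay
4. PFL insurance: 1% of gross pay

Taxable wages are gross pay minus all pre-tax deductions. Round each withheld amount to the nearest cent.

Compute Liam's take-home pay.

Employee pension contribution: $3,162.85 × 0.0501 = $158.46
Taxable wages = $3,162.85 − $158.46 = $3,004.39
State tax withheld: $3,004.39 × 0.0414 = $124.38
SDI: $3,162.85 × 0.01 = $31.63
PFL insurance: $3,162.85 × 0.01 = $31.63
Total deductions = $158.46 + $124.38 + $31.63 + $31.63 = $346.10
Net pay = $3,162.85 − $346.10 = $2,816.75

$2,816.75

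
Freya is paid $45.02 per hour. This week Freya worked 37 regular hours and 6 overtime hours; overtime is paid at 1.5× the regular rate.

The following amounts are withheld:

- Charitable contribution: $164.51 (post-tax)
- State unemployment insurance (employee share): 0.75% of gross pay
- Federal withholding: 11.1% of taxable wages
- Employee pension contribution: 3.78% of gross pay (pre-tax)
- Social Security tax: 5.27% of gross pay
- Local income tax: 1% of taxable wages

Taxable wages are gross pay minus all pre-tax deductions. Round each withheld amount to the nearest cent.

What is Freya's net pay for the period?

Regular pay: 37 × $45.02 = $1665.74
Overtime pay: 6 × $45.02 × 1.5 = $405.18
Gross pay = $1665.74 + $405.18 = $2070.92
Employee pension contribution: $2070.92 × 0.0378 = $78.28
Taxable wages = $2070.92 − $78.28 = $1992.64
Local income tax: $1992.64 × 0.01 = $19.93
Federal withholding: $1992.64 × 0.111 = $221.18
State unemployment insurance (employee share): $2070.92 × 0.0075 = $15.53
Social Security tax: $2070.92 × 0.0527 = $109.14
Charitable contribution: $164.51
Total deductions = $78.28 + $19.93 + $221.18 + $15.53 + $109.14 + $164.51 = $608.57
Net pay = $2070.92 − $608.57 = $1462.35

$1462.35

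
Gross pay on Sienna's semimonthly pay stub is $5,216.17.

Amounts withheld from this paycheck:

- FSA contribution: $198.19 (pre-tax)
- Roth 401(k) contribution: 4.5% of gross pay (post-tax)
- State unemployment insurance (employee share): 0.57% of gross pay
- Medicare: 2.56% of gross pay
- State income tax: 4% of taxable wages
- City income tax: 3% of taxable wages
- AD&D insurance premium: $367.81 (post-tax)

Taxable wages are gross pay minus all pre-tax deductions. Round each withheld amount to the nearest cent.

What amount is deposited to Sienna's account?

FSA contribution: $198.19
Taxable wages = $5,216.17 − $198.19 = $5,017.98
City income tax: $5,017.98 × 0.03 = $150.54
State income tax: $5,017.98 × 0.04 = $200.72
Medicare: $5,216.17 × 0.0256 = $133.53
State unemployment insurance (employee share): $5,216.17 × 0.0057 = $29.73
AD&D insurance premium: $367.81
Roth 401(k) contribution: $5,216.17 × 0.045 = $234.73
Total deductions = $198.19 + $150.54 + $200.72 + $133.53 + $29.73 + $367.81 + $234.73 = $1,315.25
Net pay = $5,216.17 − $1,315.25 = $3,900.92

$3,900.92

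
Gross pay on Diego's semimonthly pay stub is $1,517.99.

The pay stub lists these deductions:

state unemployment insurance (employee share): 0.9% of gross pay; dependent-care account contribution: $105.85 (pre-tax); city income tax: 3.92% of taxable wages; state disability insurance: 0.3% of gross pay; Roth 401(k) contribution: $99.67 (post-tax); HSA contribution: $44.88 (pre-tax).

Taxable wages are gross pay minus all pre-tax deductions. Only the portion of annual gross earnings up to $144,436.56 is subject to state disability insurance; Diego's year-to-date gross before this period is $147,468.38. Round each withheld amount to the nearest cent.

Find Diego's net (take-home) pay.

HSA contribution: $44.88
Dependent-care account contribution: $105.85
Pre-tax total = $44.88 + $105.85 = $150.73
Taxable wages = $1,517.99 − $150.73 = $1,367.26
City income tax: $1,367.26 × 0.0392 = $53.60
State unemployment insurance (employee share): $1,517.99 × 0.009 = $13.66
State disability insurance: annual cap $144,436.56 already reached (YTD $147,468.38), so $0.00
Roth 401(k) contribution: $99.67
Total deductions = $44.88 + $105.85 + $53.60 + $13.66 + $0.00 + $99.67 = $317.66
Net pay = $1,517.99 − $317.66 = $1,200.33

$1,200.33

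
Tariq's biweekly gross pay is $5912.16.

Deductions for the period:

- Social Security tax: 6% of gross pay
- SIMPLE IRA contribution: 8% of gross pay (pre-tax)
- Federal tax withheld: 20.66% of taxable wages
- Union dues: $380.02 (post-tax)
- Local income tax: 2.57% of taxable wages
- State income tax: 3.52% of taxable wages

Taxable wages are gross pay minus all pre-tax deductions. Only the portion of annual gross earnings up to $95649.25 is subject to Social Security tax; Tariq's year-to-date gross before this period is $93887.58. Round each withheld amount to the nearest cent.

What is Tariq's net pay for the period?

$3498.48

SIMPLE IRA contribution: $5912.16 × 0.08 = $472.97
Taxable wages = $5912.16 − $472.97 = $5439.19
State income tax: $5439.19 × 0.0352 = $191.46
Local income tax: $5439.19 × 0.0257 = $139.79
Federal tax withheld: $5439.19 × 0.2066 = $1123.74
Social Security tax: only $95649.25 − $93887.58 = $1761.67 of this check is subject → $1761.67 × 0.06 = $105.70
Union dues: $380.02
Total deductions = $472.97 + $191.46 + $139.79 + $1123.74 + $105.70 + $380.02 = $2413.68
Net pay = $5912.16 − $2413.68 = $3498.48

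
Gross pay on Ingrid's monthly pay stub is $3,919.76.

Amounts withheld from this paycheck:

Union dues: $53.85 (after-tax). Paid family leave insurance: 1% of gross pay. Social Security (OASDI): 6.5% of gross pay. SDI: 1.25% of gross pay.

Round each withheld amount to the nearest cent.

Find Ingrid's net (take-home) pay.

$3,522.93

Paid family leave insurance: $3,919.76 × 0.01 = $39.20
SDI: $3,919.76 × 0.0125 = $49.00
Social Security (OASDI): $3,919.76 × 0.065 = $254.78
Union dues: $53.85
Total deductions = $39.20 + $49.00 + $254.78 + $53.85 = $396.83
Net pay = $3,919.76 − $396.83 = $3,522.93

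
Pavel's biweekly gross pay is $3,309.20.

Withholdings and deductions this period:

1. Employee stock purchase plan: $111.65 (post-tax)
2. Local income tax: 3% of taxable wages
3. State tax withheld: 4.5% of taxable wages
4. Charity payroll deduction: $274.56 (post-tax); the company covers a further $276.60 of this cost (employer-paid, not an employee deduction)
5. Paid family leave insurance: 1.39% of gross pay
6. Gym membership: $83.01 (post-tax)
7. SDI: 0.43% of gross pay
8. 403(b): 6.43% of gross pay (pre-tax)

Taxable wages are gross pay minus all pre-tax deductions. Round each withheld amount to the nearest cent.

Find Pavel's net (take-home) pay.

$2,334.74

403(b): $3,309.20 × 0.0643 = $212.78
Taxable wages = $3,309.20 − $212.78 = $3,096.42
State tax withheld: $3,096.42 × 0.045 = $139.34
Local income tax: $3,096.42 × 0.03 = $92.89
SDI: $3,309.20 × 0.0043 = $14.23
Paid family leave insurance: $3,309.20 × 0.0139 = $46.00
Gym membership: $83.01
Employee stock purchase plan: $111.65
Charity payroll deduction: $274.56
(Employer's $276.60 toward charity payroll deduction is not withheld from the employee.)
Total deductions = $212.78 + $139.34 + $92.89 + $14.23 + $46.00 + $83.01 + $111.65 + $274.56 = $974.46
Net pay = $3,309.20 − $974.46 = $2,334.74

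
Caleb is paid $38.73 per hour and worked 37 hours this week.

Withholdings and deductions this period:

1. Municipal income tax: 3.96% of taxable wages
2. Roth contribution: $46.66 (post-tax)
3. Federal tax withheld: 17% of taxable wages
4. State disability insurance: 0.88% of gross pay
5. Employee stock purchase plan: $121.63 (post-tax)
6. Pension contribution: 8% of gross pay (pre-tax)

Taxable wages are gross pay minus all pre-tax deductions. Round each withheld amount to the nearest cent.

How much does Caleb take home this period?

$861.14

Gross pay: 37 × $38.73 = $1,433.01
Pension contribution: $1,433.01 × 0.08 = $114.64
Taxable wages = $1,433.01 − $114.64 = $1,318.37
Federal tax withheld: $1,318.37 × 0.17 = $224.12
Municipal income tax: $1,318.37 × 0.0396 = $52.21
State disability insurance: $1,433.01 × 0.0088 = $12.61
Roth contribution: $46.66
Employee stock purchase plan: $121.63
Total deductions = $114.64 + $224.12 + $52.21 + $12.61 + $46.66 + $121.63 = $571.87
Net pay = $1,433.01 − $571.87 = $861.14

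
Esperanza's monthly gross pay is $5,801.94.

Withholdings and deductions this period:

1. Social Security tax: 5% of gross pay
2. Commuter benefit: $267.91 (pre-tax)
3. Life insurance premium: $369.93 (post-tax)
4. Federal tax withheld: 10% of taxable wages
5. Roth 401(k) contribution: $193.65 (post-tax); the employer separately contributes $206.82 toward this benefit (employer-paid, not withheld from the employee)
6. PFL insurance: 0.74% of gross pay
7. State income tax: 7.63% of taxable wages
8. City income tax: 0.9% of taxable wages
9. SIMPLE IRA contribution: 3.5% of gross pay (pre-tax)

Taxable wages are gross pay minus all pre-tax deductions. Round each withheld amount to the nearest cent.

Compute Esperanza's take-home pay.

$3,446.52

SIMPLE IRA contribution: $5,801.94 × 0.035 = $203.07
Commuter benefit: $267.91
Pre-tax total = $203.07 + $267.91 = $470.98
Taxable wages = $5,801.94 − $470.98 = $5,330.96
City income tax: $5,330.96 × 0.009 = $47.98
State income tax: $5,330.96 × 0.0763 = $406.75
Federal tax withheld: $5,330.96 × 0.1 = $533.10
Social Security tax: $5,801.94 × 0.05 = $290.10
PFL insurance: $5,801.94 × 0.0074 = $42.93
Roth 401(k) contribution: $193.65
Life insurance premium: $369.93
(Employer's $206.82 toward Roth 401(k) contribution is not withheld from the employee.)
Total deductions = $203.07 + $267.91 + $47.98 + $406.75 + $533.10 + $290.10 + $42.93 + $193.65 + $369.93 = $2,355.42
Net pay = $5,801.94 − $2,355.42 = $3,446.52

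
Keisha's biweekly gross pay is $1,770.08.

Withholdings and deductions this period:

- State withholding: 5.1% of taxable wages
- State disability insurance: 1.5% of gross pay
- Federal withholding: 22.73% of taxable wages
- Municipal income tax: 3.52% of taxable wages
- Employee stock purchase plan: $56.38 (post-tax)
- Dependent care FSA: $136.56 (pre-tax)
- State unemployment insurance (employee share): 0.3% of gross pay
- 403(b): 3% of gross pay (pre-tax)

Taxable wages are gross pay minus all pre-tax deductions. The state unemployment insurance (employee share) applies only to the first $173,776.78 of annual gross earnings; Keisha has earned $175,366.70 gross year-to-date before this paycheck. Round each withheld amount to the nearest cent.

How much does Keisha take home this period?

$1,002.03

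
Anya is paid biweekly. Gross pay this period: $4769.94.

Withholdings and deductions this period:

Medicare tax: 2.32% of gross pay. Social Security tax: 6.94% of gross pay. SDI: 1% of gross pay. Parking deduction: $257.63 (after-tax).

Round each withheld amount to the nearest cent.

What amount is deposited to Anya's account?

$4022.92

Medicare tax: $4769.94 × 0.0232 = $110.66
Social Security tax: $4769.94 × 0.0694 = $331.03
SDI: $4769.94 × 0.01 = $47.70
Parking deduction: $257.63
Total deductions = $110.66 + $331.03 + $47.70 + $257.63 = $747.02
Net pay = $4769.94 − $747.02 = $4022.92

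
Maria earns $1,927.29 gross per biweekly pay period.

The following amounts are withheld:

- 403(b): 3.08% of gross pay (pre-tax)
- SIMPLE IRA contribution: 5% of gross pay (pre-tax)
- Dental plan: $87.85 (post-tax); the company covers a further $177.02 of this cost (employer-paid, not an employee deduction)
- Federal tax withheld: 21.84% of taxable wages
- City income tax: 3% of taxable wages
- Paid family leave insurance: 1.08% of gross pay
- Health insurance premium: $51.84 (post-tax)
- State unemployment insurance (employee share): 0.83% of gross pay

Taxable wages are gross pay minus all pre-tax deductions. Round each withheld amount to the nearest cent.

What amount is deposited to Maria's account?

$1,155.01

403(b): $1,927.29 × 0.0308 = $59.36
SIMPLE IRA contribution: $1,927.29 × 0.05 = $96.36
Pre-tax total = $59.36 + $96.36 = $155.72
Taxable wages = $1,927.29 − $155.72 = $1,771.57
City income tax: $1,771.57 × 0.03 = $53.15
Federal tax withheld: $1,771.57 × 0.2184 = $386.91
State unemployment insurance (employee share): $1,927.29 × 0.0083 = $16.00
Paid family leave insurance: $1,927.29 × 0.0108 = $20.81
Health insurance premium: $51.84
Dental plan: $87.85
(Employer's $177.02 toward dental plan is not withheld from the employee.)
Total deductions = $59.36 + $96.36 + $53.15 + $386.91 + $16.00 + $20.81 + $51.84 + $87.85 = $772.28
Net pay = $1,927.29 − $772.28 = $1,155.01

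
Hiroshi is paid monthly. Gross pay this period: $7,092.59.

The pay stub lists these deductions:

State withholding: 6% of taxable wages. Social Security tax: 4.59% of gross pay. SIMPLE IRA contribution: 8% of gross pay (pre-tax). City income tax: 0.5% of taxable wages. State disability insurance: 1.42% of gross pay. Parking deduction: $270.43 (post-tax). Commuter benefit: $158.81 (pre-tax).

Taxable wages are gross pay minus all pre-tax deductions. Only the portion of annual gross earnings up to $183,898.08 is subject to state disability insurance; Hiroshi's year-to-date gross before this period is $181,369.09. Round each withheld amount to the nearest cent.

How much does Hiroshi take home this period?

$5,320.67

SIMPLE IRA contribution: $7,092.59 × 0.08 = $567.41
Commuter benefit: $158.81
Pre-tax total = $567.41 + $158.81 = $726.22
Taxable wages = $7,092.59 − $726.22 = $6,366.37
City income tax: $6,366.37 × 0.005 = $31.83
State withholding: $6,366.37 × 0.06 = $381.98
State disability insurance: only $183,898.08 − $181,369.09 = $2,528.99 of this check is subject → $2,528.99 × 0.0142 = $35.91
Social Security tax: $7,092.59 × 0.0459 = $325.55
Parking deduction: $270.43
Total deductions = $567.41 + $158.81 + $31.83 + $381.98 + $35.91 + $325.55 + $270.43 = $1,771.92
Net pay = $7,092.59 − $1,771.92 = $5,320.67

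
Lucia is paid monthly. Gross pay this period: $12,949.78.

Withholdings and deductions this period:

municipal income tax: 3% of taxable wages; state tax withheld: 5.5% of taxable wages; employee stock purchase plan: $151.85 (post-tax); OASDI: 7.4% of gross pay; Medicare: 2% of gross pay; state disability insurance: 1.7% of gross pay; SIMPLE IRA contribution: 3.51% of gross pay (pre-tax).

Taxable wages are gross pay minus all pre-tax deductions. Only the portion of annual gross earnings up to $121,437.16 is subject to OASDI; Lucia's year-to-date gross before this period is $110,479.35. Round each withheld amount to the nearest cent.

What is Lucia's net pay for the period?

$9,991.26

SIMPLE IRA contribution: $12,949.78 × 0.0351 = $454.54
Taxable wages = $12,949.78 − $454.54 = $12,495.24
Municipal income tax: $12,495.24 × 0.03 = $374.86
State tax withheld: $12,495.24 × 0.055 = $687.24
OASDI: only $121,437.16 − $110,479.35 = $10,957.81 of this check is subject → $10,957.81 × 0.074 = $810.88
Medicare: $12,949.78 × 0.02 = $259.00
State disability insurance: $12,949.78 × 0.017 = $220.15
Employee stock purchase plan: $151.85
Total deductions = $454.54 + $374.86 + $687.24 + $810.88 + $259.00 + $220.15 + $151.85 = $2,958.52
Net pay = $12,949.78 − $2,958.52 = $9,991.26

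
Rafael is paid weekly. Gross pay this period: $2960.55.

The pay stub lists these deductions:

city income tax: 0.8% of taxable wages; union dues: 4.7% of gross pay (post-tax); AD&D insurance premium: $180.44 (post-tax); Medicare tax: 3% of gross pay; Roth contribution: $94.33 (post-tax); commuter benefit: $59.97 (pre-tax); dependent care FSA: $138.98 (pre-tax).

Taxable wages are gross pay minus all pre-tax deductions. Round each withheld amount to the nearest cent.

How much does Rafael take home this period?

$2236.77

Dependent care FSA: $138.98
Commuter benefit: $59.97
Pre-tax total = $138.98 + $59.97 = $198.95
Taxable wages = $2960.55 − $198.95 = $2761.60
City income tax: $2761.60 × 0.008 = $22.09
Medicare tax: $2960.55 × 0.03 = $88.82
AD&D insurance premium: $180.44
Union dues: $2960.55 × 0.047 = $139.15
Roth contribution: $94.33
Total deductions = $138.98 + $59.97 + $22.09 + $88.82 + $180.44 + $139.15 + $94.33 = $723.78
Net pay = $2960.55 − $723.78 = $2236.77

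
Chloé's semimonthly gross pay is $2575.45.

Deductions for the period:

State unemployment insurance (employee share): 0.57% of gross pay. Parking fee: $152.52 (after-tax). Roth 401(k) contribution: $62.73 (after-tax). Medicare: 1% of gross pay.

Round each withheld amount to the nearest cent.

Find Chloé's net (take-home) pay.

Medicare: $2575.45 × 0.01 = $25.75
State unemployment insurance (employee share): $2575.45 × 0.0057 = $14.68
Roth 401(k) contribution: $62.73
Parking fee: $152.52
Total deductions = $25.75 + $14.68 + $62.73 + $152.52 = $255.68
Net pay = $2575.45 − $255.68 = $2319.77

$2319.77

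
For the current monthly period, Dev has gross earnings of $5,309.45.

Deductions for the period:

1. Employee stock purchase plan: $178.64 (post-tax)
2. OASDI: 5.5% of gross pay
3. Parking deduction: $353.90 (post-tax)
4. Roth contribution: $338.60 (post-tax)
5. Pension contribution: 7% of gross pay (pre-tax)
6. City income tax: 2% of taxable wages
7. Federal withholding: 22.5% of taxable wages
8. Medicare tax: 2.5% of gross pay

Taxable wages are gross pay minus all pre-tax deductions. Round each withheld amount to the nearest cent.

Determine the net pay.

$2,432.13

Pension contribution: $5,309.45 × 0.07 = $371.66
Taxable wages = $5,309.45 − $371.66 = $4,937.79
Federal withholding: $4,937.79 × 0.225 = $1,111.00
City income tax: $4,937.79 × 0.02 = $98.76
OASDI: $5,309.45 × 0.055 = $292.02
Medicare tax: $5,309.45 × 0.025 = $132.74
Parking deduction: $353.90
Employee stock purchase plan: $178.64
Roth contribution: $338.60
Total deductions = $371.66 + $1,111.00 + $98.76 + $292.02 + $132.74 + $353.90 + $178.64 + $338.60 = $2,877.32
Net pay = $5,309.45 − $2,877.32 = $2,432.13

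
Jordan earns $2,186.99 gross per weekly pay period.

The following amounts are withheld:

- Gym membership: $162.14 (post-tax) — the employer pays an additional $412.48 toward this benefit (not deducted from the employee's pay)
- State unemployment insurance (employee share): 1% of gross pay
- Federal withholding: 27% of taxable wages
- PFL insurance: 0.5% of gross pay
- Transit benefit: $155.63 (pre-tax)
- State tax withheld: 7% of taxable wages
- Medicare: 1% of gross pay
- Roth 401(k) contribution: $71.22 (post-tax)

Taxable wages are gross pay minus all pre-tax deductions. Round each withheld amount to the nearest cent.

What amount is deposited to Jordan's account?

$1,052.66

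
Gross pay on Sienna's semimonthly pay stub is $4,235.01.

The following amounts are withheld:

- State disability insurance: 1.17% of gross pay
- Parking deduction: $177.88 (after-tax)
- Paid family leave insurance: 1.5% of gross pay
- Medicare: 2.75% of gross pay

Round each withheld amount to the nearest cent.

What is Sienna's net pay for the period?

State disability insurance: $4,235.01 × 0.0117 = $49.55
Medicare: $4,235.01 × 0.0275 = $116.46
Paid family leave insurance: $4,235.01 × 0.015 = $63.53
Parking deduction: $177.88
Total deductions = $49.55 + $116.46 + $63.53 + $177.88 = $407.42
Net pay = $4,235.01 − $407.42 = $3,827.59

$3,827.59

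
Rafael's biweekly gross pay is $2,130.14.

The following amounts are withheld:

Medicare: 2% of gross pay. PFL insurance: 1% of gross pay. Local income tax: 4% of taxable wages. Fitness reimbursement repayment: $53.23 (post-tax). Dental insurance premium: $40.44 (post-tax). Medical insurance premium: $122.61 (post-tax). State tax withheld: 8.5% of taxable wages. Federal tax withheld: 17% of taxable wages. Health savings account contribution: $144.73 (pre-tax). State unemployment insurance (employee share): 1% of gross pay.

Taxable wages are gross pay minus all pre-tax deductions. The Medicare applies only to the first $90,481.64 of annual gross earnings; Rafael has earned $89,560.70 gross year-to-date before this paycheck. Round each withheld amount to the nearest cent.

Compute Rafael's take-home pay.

$1,122.41

Health savings account contribution: $144.73
Taxable wages = $2,130.14 − $144.73 = $1,985.41
State tax withheld: $1,985.41 × 0.085 = $168.76
Local income tax: $1,985.41 × 0.04 = $79.42
Federal tax withheld: $1,985.41 × 0.17 = $337.52
PFL insurance: $2,130.14 × 0.01 = $21.30
Medicare: only $90,481.64 − $89,560.70 = $920.94 of this check is subject → $920.94 × 0.02 = $18.42
State unemployment insurance (employee share): $2,130.14 × 0.01 = $21.30
Medical insurance premium: $122.61
Dental insurance premium: $40.44
Fitness reimbursement repayment: $53.23
Total deductions = $144.73 + $168.76 + $79.42 + $337.52 + $21.30 + $18.42 + $21.30 + $122.61 + $40.44 + $53.23 = $1,007.73
Net pay = $2,130.14 − $1,007.73 = $1,122.41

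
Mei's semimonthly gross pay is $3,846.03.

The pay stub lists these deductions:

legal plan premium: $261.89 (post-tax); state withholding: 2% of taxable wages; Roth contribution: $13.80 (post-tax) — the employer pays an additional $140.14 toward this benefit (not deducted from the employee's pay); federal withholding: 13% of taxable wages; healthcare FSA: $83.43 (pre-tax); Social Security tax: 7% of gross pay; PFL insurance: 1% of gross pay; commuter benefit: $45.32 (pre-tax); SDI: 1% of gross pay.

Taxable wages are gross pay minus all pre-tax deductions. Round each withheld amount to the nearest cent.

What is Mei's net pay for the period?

$2,537.85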